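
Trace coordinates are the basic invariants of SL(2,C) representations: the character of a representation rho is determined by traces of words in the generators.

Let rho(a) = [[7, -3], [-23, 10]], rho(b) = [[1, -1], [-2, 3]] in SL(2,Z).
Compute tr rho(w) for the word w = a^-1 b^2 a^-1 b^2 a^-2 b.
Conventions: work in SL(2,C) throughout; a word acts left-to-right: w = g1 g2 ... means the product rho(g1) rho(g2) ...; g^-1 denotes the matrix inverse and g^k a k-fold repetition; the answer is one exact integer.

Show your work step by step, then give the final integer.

rho(a^-1) = [[10, 3], [23, 7]]
... * rho(b) = [[1, -1], [-2, 3]]  ->  [[4, -1], [9, -2]]
... * rho(b) = [[1, -1], [-2, 3]]  ->  [[6, -7], [13, -15]]
... * rho(a^-1) = [[10, 3], [23, 7]]  ->  [[-101, -31], [-215, -66]]
... * rho(b) = [[1, -1], [-2, 3]]  ->  [[-39, 8], [-83, 17]]
... * rho(b) = [[1, -1], [-2, 3]]  ->  [[-55, 63], [-117, 134]]
... * rho(a^-1) = [[10, 3], [23, 7]]  ->  [[899, 276], [1912, 587]]
... * rho(a^-1) = [[10, 3], [23, 7]]  ->  [[15338, 4629], [32621, 9845]]
... * rho(b) = [[1, -1], [-2, 3]]  ->  [[6080, -1451], [12931, -3086]]
tr = 6080 + -3086 = 2994

2994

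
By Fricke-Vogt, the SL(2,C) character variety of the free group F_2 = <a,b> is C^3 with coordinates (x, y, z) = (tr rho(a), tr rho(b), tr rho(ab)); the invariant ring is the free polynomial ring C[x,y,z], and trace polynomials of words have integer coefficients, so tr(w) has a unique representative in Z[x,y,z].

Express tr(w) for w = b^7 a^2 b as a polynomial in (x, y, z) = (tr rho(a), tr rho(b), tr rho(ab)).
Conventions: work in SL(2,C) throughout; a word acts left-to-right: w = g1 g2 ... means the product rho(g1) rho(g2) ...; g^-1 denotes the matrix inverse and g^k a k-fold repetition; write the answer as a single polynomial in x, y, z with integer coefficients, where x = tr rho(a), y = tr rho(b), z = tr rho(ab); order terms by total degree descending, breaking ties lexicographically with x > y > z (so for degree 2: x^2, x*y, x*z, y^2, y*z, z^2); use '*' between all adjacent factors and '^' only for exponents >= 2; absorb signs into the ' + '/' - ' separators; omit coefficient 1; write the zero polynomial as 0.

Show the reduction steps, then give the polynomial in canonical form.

x*y^7*z - x^2*y^6 - y^8 - 6*x*y^5*z + 5*x^2*y^4 + 8*y^6 + 10*x*y^3*z - 6*x^2*y^2 - 20*y^4 - 4*x*y*z + x^2 + 16*y^2 - 2

tr(b a b) = tr(b) tr(a b) - tr(a) = y*z - x
tr(b^2 a b) = tr(b) tr(b a b) - tr(b a) = y^2*z - x*y - z
tr(b^3 a b) = tr(b) tr(b^2 a b) - tr(b^2 a) = y^3*z - x*y^2 - 2*y*z + x
tr(b^5 a) = tr(b) tr(b^3 a b) - tr(b^3 a) = y^4*z - x*y^3 - 3*y^2*z + 2*x*y + z
tr(b^2) = tr(b) tr(b) - tr(1) = y^2 - 2
tr(b^3) = tr(b) tr(b^2) - tr(b) = y^3 - 3*y
tr(b^4) = tr(b) tr(b^3) - tr(b^2) = y^4 - 4*y^2 + 2
tr(b^5) = tr(b) tr(b^4) - tr(b^3) = y^5 - 5*y^3 + 5*y
tr(b^2 a^2 b^3) = tr(a) tr(b^5 a) - tr(b^5) = x*y^4*z - x^2*y^3 - y^5 - 3*x*y^2*z + 2*x^2*y + 5*y^3 + x*z - 5*y
tr(b a^2 b^2) = tr(a) tr(b^3 a) - tr(b^3) = x*y^2*z - x^2*y - y^3 - x*z + 3*y
tr(a^2 b) = tr(a) tr(b a) - tr(b) = x*z - y
tr(a^2) = tr(a) tr(a) - tr(1) = x^2 - 2
tr(b a^2 b) = tr(b) tr(a^2 b) - tr(a^2) = x*y*z - x^2 - y^2 + 2
tr(b^2 a^2 b^2) = tr(b) tr(b a^2 b^2) - tr(b a^2 b) = x*y^3*z - x^2*y^2 - y^4 - 2*x*y*z + x^2 + 4*y^2 - 2
tr(b^3 a^2 b^3) = tr(b) tr(b^2 a^2 b^3) - tr(b^2 a^2 b^2) = x*y^5*z - x^2*y^4 - y^6 - 4*x*y^3*z + 3*x^2*y^2 + 6*y^4 + 3*x*y*z - x^2 - 9*y^2 + 2
tr(b^4 a^2 b^3) = tr(b) tr(b^3 a^2 b^3) - tr(b^3 a^2 b^2) = x*y^6*z - x^2*y^5 - y^7 - 5*x*y^4*z + 4*x^2*y^3 + 7*y^5 + 6*x*y^2*z - 3*x^2*y - 14*y^3 - x*z + 7*y
tr(b^7 a^2 b) = tr(b) tr(b^4 a^2 b^3) - tr(b^4 a^2 b^2) = x*y^7*z - x^2*y^6 - y^8 - 6*x*y^5*z + 5*x^2*y^4 + 8*y^6 + 10*x*y^3*z - 6*x^2*y^2 - 20*y^4 - 4*x*y*z + x^2 + 16*y^2 - 2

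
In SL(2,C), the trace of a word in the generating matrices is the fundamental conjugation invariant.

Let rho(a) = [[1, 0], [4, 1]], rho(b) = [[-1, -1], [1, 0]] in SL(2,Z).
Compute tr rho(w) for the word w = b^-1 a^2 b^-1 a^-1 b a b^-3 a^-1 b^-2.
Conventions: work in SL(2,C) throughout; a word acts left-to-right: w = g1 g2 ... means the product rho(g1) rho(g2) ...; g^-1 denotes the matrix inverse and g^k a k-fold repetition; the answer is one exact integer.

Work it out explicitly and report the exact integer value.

rho(b^-1) = [[0, 1], [-1, -1]]
... * rho(a) = [[1, 0], [4, 1]]  ->  [[4, 1], [-5, -1]]
... * rho(a) = [[1, 0], [4, 1]]  ->  [[8, 1], [-9, -1]]
... * rho(b^-1) = [[0, 1], [-1, -1]]  ->  [[-1, 7], [1, -8]]
... * rho(a^-1) = [[1, 0], [-4, 1]]  ->  [[-29, 7], [33, -8]]
... * rho(b) = [[-1, -1], [1, 0]]  ->  [[36, 29], [-41, -33]]
... * rho(a) = [[1, 0], [4, 1]]  ->  [[152, 29], [-173, -33]]
... * rho(b^-1) = [[0, 1], [-1, -1]]  ->  [[-29, 123], [33, -140]]
... * rho(b^-1) = [[0, 1], [-1, -1]]  ->  [[-123, -152], [140, 173]]
... * rho(b^-1) = [[0, 1], [-1, -1]]  ->  [[152, 29], [-173, -33]]
... * rho(a^-1) = [[1, 0], [-4, 1]]  ->  [[36, 29], [-41, -33]]
... * rho(b^-1) = [[0, 1], [-1, -1]]  ->  [[-29, 7], [33, -8]]
... * rho(b^-1) = [[0, 1], [-1, -1]]  ->  [[-7, -36], [8, 41]]
tr = -7 + 41 = 34

34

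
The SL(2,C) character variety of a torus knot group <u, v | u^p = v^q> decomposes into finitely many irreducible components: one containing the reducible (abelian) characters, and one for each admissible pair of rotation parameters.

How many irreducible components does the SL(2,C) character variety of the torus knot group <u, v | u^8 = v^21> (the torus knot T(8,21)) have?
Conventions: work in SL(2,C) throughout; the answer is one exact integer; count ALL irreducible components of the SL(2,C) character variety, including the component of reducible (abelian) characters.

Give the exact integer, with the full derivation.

71

Gamma = < u, v | u^8 = v^21 > (torus knot T(8,21)); the central element u^8 = v^21 acts as +I or -I in any irreducible SL(2,C) representation.
This locks tr(u) to 2*cos(pi*alpha/8), alpha in 1..7, and tr(v) to 2*cos(pi*beta/21), beta in 1..20, on each component of irreducible characters.
The two central values (-1)^alpha I and (-1)^beta I must be the same matrix, so alpha and beta share a parity.
Enumerate parity-matched pairs: 4*10 odd-odd plus 3*10 even-even gives 70.
components with irreducible characters: 70; plus the single component of reducible (abelian) characters: total 71.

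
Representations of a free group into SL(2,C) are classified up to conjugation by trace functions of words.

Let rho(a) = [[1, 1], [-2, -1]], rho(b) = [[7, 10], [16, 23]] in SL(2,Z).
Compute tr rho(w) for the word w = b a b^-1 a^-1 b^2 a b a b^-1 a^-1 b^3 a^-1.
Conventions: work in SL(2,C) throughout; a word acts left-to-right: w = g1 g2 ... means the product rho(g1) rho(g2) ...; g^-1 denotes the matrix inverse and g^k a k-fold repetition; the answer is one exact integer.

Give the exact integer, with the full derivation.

-18147670691970

rho(b) = [[7, 10], [16, 23]]
... * rho(a) = [[1, 1], [-2, -1]]  ->  [[-13, -3], [-30, -7]]
... * rho(b^-1) = [[23, -10], [-16, 7]]  ->  [[-251, 109], [-578, 251]]
... * rho(a^-1) = [[-1, -1], [2, 1]]  ->  [[469, 360], [1080, 829]]
... * rho(b) = [[7, 10], [16, 23]]  ->  [[9043, 12970], [20824, 29867]]
... * rho(b) = [[7, 10], [16, 23]]  ->  [[270821, 388740], [623640, 895181]]
... * rho(a) = [[1, 1], [-2, -1]]  ->  [[-506659, -117919], [-1166722, -271541]]
... * rho(b) = [[7, 10], [16, 23]]  ->  [[-5433317, -7778727], [-12511710, -17912663]]
... * rho(a) = [[1, 1], [-2, -1]]  ->  [[10124137, 2345410], [23313616, 5400953]]
... * rho(b^-1) = [[23, -10], [-16, 7]]  ->  [[195328591, -84823500], [449797920, -195329489]]
... * rho(a^-1) = [[-1, -1], [2, 1]]  ->  [[-364975591, -280152091], [-840456898, -645127409]]
... * rho(b) = [[7, 10], [16, 23]]  ->  [[-7037262593, -10093254003], [-16205236830, -23242499387]]
... * rho(b) = [[7, 10], [16, 23]]  ->  [[-210752902199, -302517467999], [-485316648002, -696629854201]]
... * rho(b) = [[7, 10], [16, 23]]  ->  [[-6315549803377, -9065430785967], [-14543294203230, -20875653126643]]
... * rho(a^-1) = [[-1, -1], [2, 1]]  ->  [[-11815311768557, -2749880982590], [-27208012050056, -6332358923413]]
tr = -11815311768557 + -6332358923413 = -18147670691970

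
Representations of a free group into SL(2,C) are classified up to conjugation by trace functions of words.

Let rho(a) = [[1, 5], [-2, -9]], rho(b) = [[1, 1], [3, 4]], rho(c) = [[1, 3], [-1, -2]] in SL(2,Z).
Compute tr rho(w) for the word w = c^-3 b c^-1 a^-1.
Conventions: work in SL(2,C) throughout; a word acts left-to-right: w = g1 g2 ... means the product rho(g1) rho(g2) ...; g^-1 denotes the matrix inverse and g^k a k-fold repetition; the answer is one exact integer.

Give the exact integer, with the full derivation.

rho(c^-1) = [[-2, -3], [1, 1]]
... * rho(c^-1) = [[-2, -3], [1, 1]]  ->  [[1, 3], [-1, -2]]
... * rho(c^-1) = [[-2, -3], [1, 1]]  ->  [[1, 0], [0, 1]]
... * rho(b) = [[1, 1], [3, 4]]  ->  [[1, 1], [3, 4]]
... * rho(c^-1) = [[-2, -3], [1, 1]]  ->  [[-1, -2], [-2, -5]]
... * rho(a^-1) = [[-9, -5], [2, 1]]  ->  [[5, 3], [8, 5]]
tr = 5 + 5 = 10

10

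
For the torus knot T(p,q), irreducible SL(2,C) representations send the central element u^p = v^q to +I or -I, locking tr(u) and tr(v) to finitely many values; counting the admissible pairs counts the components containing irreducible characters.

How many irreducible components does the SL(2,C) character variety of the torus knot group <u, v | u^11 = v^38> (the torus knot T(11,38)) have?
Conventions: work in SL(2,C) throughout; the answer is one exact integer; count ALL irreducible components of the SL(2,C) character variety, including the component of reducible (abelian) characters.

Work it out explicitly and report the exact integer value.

Gamma = < u, v | u^11 = v^38 > (torus knot T(11,38)); the central element u^11 = v^38 acts as +I or -I in any irreducible SL(2,C) representation.
So on each irreducible component the traces are pinned: tr(u) = 2*cos(pi*alpha/11) with 1 <= alpha <= 10, tr(v) = 2*cos(pi*beta/38) with 1 <= beta <= 37.
The two central values (-1)^alpha I and (-1)^beta I must be the same matrix, so alpha and beta share a parity.
Enumerate parity-matched pairs: 5*19 odd-odd plus 5*18 even-even gives 185.
components with irreducible characters: 185; plus the single component of reducible (abelian) characters: total 186.

186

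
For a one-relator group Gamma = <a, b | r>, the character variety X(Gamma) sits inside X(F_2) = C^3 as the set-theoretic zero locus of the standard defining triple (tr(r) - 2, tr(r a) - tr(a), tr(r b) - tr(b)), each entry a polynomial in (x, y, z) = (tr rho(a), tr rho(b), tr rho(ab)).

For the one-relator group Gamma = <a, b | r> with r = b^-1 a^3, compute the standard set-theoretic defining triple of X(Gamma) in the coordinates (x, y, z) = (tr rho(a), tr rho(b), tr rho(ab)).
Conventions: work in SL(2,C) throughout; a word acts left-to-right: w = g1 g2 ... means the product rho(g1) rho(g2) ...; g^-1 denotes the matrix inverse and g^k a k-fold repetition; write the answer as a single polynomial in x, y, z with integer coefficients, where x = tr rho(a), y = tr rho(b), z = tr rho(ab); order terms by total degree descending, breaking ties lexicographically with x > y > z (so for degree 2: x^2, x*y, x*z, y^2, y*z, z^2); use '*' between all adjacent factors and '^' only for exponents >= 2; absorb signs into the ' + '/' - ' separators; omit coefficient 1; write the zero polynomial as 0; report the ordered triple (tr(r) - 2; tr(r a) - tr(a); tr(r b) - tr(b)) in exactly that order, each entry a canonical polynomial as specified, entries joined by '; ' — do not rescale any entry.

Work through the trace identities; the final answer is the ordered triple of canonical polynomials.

x^3*y - x^2*z - 2*x*y + z - 2; x^4*y - x^3*z - 3*x^2*y + 2*x*z - x + y; x^3 - 3*x - y

tr(a^2) = tr(a) * tr(a) - tr(1)  (reduce the a square) = x^2 - 2
reduce: tr(a^3) = tr(a) * tr(a^2) - tr(a)  (reduce the a square) = x^3 - 3*x
reduce: tr(a b a) = tr(a) * tr(b a) - tr(b)  (reduce the a square) = x*z - y
so tr(a^3 b) = tr(a) * tr(a b a) - tr(a b)  (reduce the a square) = x^2*z - x*y - z
tr(b^-1 a^3) = tr(a^3) * tr(b) - tr(a^3 b)  (eliminate b^-1) = x^3*y - x^2*z - 2*x*y + z
reduce: tr(a^4) = tr(a) * tr(a^3) - tr(a^2) = x^4 - 4*x^2 + 2
so tr(a^4 b) = tr(a) * tr(a b a^2) - tr(a b a) = x^3*z - x^2*y - 2*x*z + y
tr(b^-1 a^4) = tr(a^4) * tr(b) - tr(a^4 b) = x^4*y - x^3*z - 3*x^2*y + 2*x*z + y
assemble the triple (tr(r) - 2; tr(r a) - x; tr(r b) - y)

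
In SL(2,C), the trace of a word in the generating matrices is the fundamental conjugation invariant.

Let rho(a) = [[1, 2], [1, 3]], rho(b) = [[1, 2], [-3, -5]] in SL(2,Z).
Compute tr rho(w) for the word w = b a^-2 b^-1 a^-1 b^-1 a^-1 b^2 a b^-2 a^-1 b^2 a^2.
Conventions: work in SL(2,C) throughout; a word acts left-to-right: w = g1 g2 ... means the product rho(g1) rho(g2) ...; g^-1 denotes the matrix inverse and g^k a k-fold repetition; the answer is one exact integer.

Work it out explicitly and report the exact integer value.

1286759436

rho(b) = [[1, 2], [-3, -5]]
... * rho(a^-1) = [[3, -2], [-1, 1]]  ->  [[1, 0], [-4, 1]]
... * rho(a^-1) = [[3, -2], [-1, 1]]  ->  [[3, -2], [-13, 9]]
... * rho(b^-1) = [[-5, -2], [3, 1]]  ->  [[-21, -8], [92, 35]]
... * rho(a^-1) = [[3, -2], [-1, 1]]  ->  [[-55, 34], [241, -149]]
... * rho(b^-1) = [[-5, -2], [3, 1]]  ->  [[377, 144], [-1652, -631]]
... * rho(a^-1) = [[3, -2], [-1, 1]]  ->  [[987, -610], [-4325, 2673]]
... * rho(b) = [[1, 2], [-3, -5]]  ->  [[2817, 5024], [-12344, -22015]]
... * rho(b) = [[1, 2], [-3, -5]]  ->  [[-12255, -19486], [53701, 85387]]
... * rho(a) = [[1, 2], [1, 3]]  ->  [[-31741, -82968], [139088, 363563]]
... * rho(b^-1) = [[-5, -2], [3, 1]]  ->  [[-90199, -19486], [395249, 85387]]
... * rho(b^-1) = [[-5, -2], [3, 1]]  ->  [[392537, 160912], [-1720084, -705111]]
... * rho(a^-1) = [[3, -2], [-1, 1]]  ->  [[1016699, -624162], [-4455141, 2735057]]
... * rho(b) = [[1, 2], [-3, -5]]  ->  [[2889185, 5154208], [-12660312, -22585567]]
... * rho(b) = [[1, 2], [-3, -5]]  ->  [[-12573439, -19992670], [55096389, 87607211]]
... * rho(a) = [[1, 2], [1, 3]]  ->  [[-32566109, -85124888], [142703600, 373014411]]
... * rho(a) = [[1, 2], [1, 3]]  ->  [[-117690997, -320506882], [515718011, 1404450433]]
tr = -117690997 + 1404450433 = 1286759436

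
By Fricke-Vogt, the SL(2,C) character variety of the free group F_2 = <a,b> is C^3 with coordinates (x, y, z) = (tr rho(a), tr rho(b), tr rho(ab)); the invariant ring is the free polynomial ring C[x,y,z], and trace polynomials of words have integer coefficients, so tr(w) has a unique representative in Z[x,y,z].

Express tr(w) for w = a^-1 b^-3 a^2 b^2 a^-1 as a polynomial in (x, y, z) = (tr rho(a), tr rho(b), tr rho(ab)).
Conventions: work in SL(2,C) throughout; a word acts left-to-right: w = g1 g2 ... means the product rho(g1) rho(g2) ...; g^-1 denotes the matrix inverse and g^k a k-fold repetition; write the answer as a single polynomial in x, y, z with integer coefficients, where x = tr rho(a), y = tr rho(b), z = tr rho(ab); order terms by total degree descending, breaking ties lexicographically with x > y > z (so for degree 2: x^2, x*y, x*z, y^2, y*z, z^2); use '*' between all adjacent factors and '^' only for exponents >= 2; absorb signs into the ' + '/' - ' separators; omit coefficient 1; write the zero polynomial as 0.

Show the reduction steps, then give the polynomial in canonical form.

-x^3*y^4*z + x^4*y^3 + x^2*y^5 + x^2*y^3*z^2 + x^3*y^2*z - x^4*y - 5*x^2*y^3 - x^2*y*z^2 + 4*x^2*y + y

reduce: tr(a^2) = tr(a) tr(a) - tr(1)  (reduce the a square) = x^2 - 2
tr(a b a) = tr(a) tr(b a) - tr(b)  (reduce the a square) = x*z - y
so tr(a^3 b) = tr(a) tr(a b a) - tr(a b)  (reduce the a square) = x^2*z - x*y - z
reduce: tr(a^3) = tr(a) tr(a^2) - tr(a)  (reduce the a square) = x^3 - 3*x
reduce: tr(a^2 b^2 a) = tr(b) tr(a^3 b) - tr(a^3)  (reduce the b square) = x^2*y*z - x^3 - x*y^2 - y*z + 3*x
so tr(b a b a) = tr(a b) tr(a b) - tr(1)  (split on a) = z^2 - 2
tr(b a b) = tr(b) tr(a b) - tr(a)  (reduce the b square) = y*z - x
so tr(a b a^2 b) = tr(a) tr(b a b a) - tr(b a b)  (reduce the a square) = x*z^2 - y*z - x
tr(a^2 b^2 a b) = tr(b) tr(a b a^2 b) - tr(a b a^2)  (reduce the b square) = x*y*z^2 - x^2*z - y^2*z + z
so tr(a^2 b^2 a b^-1) = tr(a^2 b^2 a) tr(b) - tr(a^2 b^2 a b)  (eliminate b^-1) = x^2*y^2*z - x^3*y - x*y^3 - x*y*z^2 + x^2*z + 3*x*y - z
tr(b^-2 a^2 b^2 a) = tr(a^2 b^2 a b^-1) tr(b) - tr(a^2 b^2 a)  (eliminate b^-1) = x^2*y^3*z - x^3*y^2 - x*y^4 - x*y^2*z^2 + x^3 + 4*x*y^2 - 3*x
tr(a^-1 b^-2 a^2 b^2) = tr(b^-2 a^2 b^2) tr(a) - tr(b^-2 a^2 b^2 a)  (eliminate a^-1) = -x^2*y^3*z + x^3*y^2 + x*y^4 + x*y^2*z^2 - 4*x*y^2 + x
tr(a^2 b^2 a^-2 b^-2) = tr(a^-1 b^-2 a^2 b^2) tr(a) - tr(a^-1 b^-2 a^2 b^2 a)  (eliminate a^-1) = -x^3*y^3*z + x^4*y^2 + x^2*y^4 + x^2*y^2*z^2 - 4*x^2*y^2 + 2
reduce: tr(b^3 a) = tr(b) tr(b a b) - tr(b a)  (reduce the b square) = y^2*z - x*y - z
tr(b^2) = tr(b) tr(b) - tr(1)  (reduce the b square) = y^2 - 2
reduce: tr(b^3) = tr(b) tr(b^2) - tr(b)  (reduce the b square) = y^3 - 3*y
so tr(b a^2 b^2) = tr(a) tr(b^3 a) - tr(b^3)  (reduce the a square) = x*y^2*z - x^2*y - y^3 - x*z + 3*y
reduce: tr(a^2 b^2 a^-1 b) = tr(b a^2 b^2) tr(a) - tr(b a^2 b^2 a)  (eliminate a^-1) = x^2*y^2*z - x^3*y - x*y^3 - x*y*z^2 + y^2*z + 3*x*y - z
so tr(b^-1 a^2 b^2 a^-1) = tr(a^2 b^2 a^-1) tr(b) - tr(a^2 b^2 a^-1 b)  (eliminate b^-1) = -x^2*y^2*z + x^3*y + x*y^3 + x*y*z^2 - 4*x*y + z
tr(a^2 b^2 a^-2 b^-1) = tr(b^-1 a^2 b^2 a^-1) tr(a) - tr(b^-1 a^2 b^2)  (eliminate a^-1) = -x^3*y^2*z + x^4*y + x^2*y^3 + x^2*y*z^2 - 4*x^2*y + y
tr(a^-1 b^-3 a^2 b^2 a^-1) = tr(a^2 b^2 a^-2 b^-2) tr(b) - tr(a^2 b^2 a^-2 b^-1)  (eliminate b^-1) = -x^3*y^4*z + x^4*y^3 + x^2*y^5 + x^2*y^3*z^2 + x^3*y^2*z - x^4*y - 5*x^2*y^3 - x^2*y*z^2 + 4*x^2*y + y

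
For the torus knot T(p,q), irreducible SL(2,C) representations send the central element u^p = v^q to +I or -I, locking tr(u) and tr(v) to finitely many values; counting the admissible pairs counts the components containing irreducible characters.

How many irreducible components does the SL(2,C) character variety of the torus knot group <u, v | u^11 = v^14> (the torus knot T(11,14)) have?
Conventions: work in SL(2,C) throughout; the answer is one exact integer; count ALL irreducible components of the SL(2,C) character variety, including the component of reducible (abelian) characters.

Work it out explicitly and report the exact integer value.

Gamma = < u, v | u^11 = v^14 > (torus knot T(11,14)); the central element u^11 = v^14 acts as +I or -I in any irreducible SL(2,C) representation.
On an irreducible component, tr(u) is locked at 2*cos(pi*alpha/11) for some alpha in 1..10, and tr(v) at 2*cos(pi*beta/14) for some beta in 1..13.
u^11 = (-1)^alpha I and v^14 = (-1)^beta I must agree, so alpha and beta have equal parity.
count pairs: odd alpha (5 choices) x odd beta (7), plus even alpha (5) x even beta (6): 5*7 + 5*6 = 65.
That is 65 components of irreducible characters, and with the reducible (abelian) component the total is 66.

66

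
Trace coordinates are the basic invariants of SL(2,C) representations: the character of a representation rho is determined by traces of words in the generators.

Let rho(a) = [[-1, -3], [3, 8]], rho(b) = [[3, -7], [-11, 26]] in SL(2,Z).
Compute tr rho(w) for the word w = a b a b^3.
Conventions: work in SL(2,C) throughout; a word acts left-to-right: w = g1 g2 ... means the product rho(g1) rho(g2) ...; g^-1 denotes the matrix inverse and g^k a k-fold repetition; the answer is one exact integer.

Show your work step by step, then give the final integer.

rho(a) = [[-1, -3], [3, 8]]
... * rho(b) = [[3, -7], [-11, 26]]  ->  [[30, -71], [-79, 187]]
... * rho(a) = [[-1, -3], [3, 8]]  ->  [[-243, -658], [640, 1733]]
... * rho(b) = [[3, -7], [-11, 26]]  ->  [[6509, -15407], [-17143, 40578]]
... * rho(b) = [[3, -7], [-11, 26]]  ->  [[189004, -446145], [-497787, 1175029]]
... * rho(b) = [[3, -7], [-11, 26]]  ->  [[5474607, -12922798], [-14418680, 34035263]]
tr = 5474607 + 34035263 = 39509870

39509870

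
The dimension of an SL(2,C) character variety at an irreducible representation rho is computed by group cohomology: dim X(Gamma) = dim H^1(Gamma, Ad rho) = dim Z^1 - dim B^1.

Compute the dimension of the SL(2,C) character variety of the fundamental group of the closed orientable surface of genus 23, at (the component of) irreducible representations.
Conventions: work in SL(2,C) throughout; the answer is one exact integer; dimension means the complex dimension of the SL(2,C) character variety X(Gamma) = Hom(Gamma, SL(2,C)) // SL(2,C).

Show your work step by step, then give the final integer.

Gamma = pi_1(Sigma_23) = < a_1, b_1, ..., a_23, b_23 | prod [a_i, b_i] > has 2g = 46 generators and 1 relator.
Unconstrained cocycle data is one sl_2 vector per generator (138 dimensions), cut by the relator condition d_2(z) = 0.
At an irreducible rho, H^2 = coker(d_2) vanishes (Poincare duality: H^2 is dual to H^0 = invariants = 0), so d_2 is surjective onto sl_2 and dim Z^1 = 138 - 3 = 135.
dim B^1 = 3 (coboundaries, injective at irreducible rho).
dim H^1 = 135 - 3 = 132 = dim X.

132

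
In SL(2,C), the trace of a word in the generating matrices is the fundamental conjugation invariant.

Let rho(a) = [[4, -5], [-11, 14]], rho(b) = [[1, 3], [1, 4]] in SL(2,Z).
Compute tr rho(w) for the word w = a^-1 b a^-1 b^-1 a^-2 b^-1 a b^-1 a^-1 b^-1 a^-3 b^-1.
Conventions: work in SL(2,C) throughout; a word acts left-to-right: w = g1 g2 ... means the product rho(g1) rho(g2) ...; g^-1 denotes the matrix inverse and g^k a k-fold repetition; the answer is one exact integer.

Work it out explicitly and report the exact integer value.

4731309702776

rho(a^-1) = [[14, 5], [11, 4]]
... * rho(b) = [[1, 3], [1, 4]]  ->  [[19, 62], [15, 49]]
... * rho(a^-1) = [[14, 5], [11, 4]]  ->  [[948, 343], [749, 271]]
... * rho(b^-1) = [[4, -3], [-1, 1]]  ->  [[3449, -2501], [2725, -1976]]
... * rho(a^-1) = [[14, 5], [11, 4]]  ->  [[20775, 7241], [16414, 5721]]
... * rho(a^-1) = [[14, 5], [11, 4]]  ->  [[370501, 132839], [292727, 104954]]
... * rho(b^-1) = [[4, -3], [-1, 1]]  ->  [[1349165, -978664], [1065954, -773227]]
... * rho(a) = [[4, -5], [-11, 14]]  ->  [[16161964, -20447121], [12769313, -16154948]]
... * rho(b^-1) = [[4, -3], [-1, 1]]  ->  [[85094977, -68933013], [67232200, -54462887]]
... * rho(a^-1) = [[14, 5], [11, 4]]  ->  [[433066535, 149742833], [342159043, 118309452]]
... * rho(b^-1) = [[4, -3], [-1, 1]]  ->  [[1582523307, -1149456772], [1250326720, -908167677]]
... * rho(a^-1) = [[14, 5], [11, 4]]  ->  [[9511301806, 3314789447], [7514729633, 2618962892]]
... * rho(a^-1) = [[14, 5], [11, 4]]  ->  [[169620909201, 60815666818], [134014806674, 48049499733]]
... * rho(a^-1) = [[14, 5], [11, 4]]  ->  [[3043665063812, 1091367213277], [2404751790499, 862272032302]]
... * rho(b^-1) = [[4, -3], [-1, 1]]  ->  [[11083293041971, -8039627978159], [8756735129694, -6351983339195]]
tr = 11083293041971 + -6351983339195 = 4731309702776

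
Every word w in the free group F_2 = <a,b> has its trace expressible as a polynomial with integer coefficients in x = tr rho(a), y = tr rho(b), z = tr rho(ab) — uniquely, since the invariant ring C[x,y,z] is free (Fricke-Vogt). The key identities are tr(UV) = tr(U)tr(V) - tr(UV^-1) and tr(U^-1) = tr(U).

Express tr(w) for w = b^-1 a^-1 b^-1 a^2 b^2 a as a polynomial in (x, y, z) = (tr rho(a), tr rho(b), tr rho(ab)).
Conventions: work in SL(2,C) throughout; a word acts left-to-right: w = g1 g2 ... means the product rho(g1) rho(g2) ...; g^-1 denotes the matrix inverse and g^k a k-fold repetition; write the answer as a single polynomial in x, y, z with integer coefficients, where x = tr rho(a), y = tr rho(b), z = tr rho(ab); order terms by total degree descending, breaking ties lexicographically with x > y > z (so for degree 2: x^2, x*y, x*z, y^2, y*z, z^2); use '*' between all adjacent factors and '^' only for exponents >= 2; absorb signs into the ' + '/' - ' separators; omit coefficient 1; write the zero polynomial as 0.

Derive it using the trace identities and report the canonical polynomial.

reduce: trace(a^2 b) = trace(a)*trace(b a) - trace(b)  (reduce the a square) = x*z - y
trace(a^2) = trace(a)*trace(a) - trace(1)  (reduce the a square) = x^2 - 2
so trace(a b^2 a) = trace(b)*trace(a^2 b) - trace(a^2)  (reduce the b square) = x*y*z - x^2 - y^2 + 2
trace(a b a b) = trace(a b)*trace(a b) - trace(1)  (split on a) = z^2 - 2
trace(a b^2 a b) = trace(b)*trace(a b a b) - trace(a b a)  (reduce the b square) = y*z^2 - x*z - y
reduce: trace(a b^2 a b^-1) = trace(a b^2 a)*trace(b) - trace(a b^2 a b)  (eliminate b^-1) = x*y^2*z - x^2*y - y^3 - y*z^2 + x*z + 3*y
trace(b a^2 b^2) = trace(b)*trace(b a^2 b) - trace(b a^2)  (reduce the b square) = x*y^2*z - x^2*y - y^3 - x*z + 3*y
so trace(b a b) = trace(b)*trace(a b) - trace(a)  (reduce the b square) = y*z - x
trace(a b a^2 b) = trace(a)*trace(b a b a) - trace(b a b)  (reduce the a square) = x*z^2 - y*z - x
reduce: trace(a b a^2) = trace(a)*trace(a b a) - trace(a b)  (reduce the a square) = x^2*z - x*y - z
so trace(a^2 b^2 a b) = trace(b)*trace(a b a^2 b) - trace(a b a^2)  (reduce the b square) = x*y*z^2 - x^2*z - y^2*z + z
so trace(a^3) = trace(a)*trace(a^2) - trace(a)  (reduce the a square) = x^3 - 3*x
reduce: trace(a^2 b^2 a) = trace(b)*trace(a^3 b) - trace(a^3)  (reduce the b square) = x^2*y*z - x^3 - x*y^2 - y*z + 3*x
so trace(b a^2 b^2 a b) = trace(b)*trace(a^2 b^2 a b) - trace(a^2 b^2 a)  (reduce the b square) = x*y^2*z^2 - 2*x^2*y*z - y^3*z + x^3 + x*y^2 + 2*y*z - 3*x
reduce: trace(a b a b a b) = trace(a b)*trace(a b a b) - trace(a^-1 b^-1)  (split on a) = z^3 - 3*z
so trace(b^2 a b a b a) = trace(b)*trace(a b a b a b) - trace(a b a b a)  (reduce the b square) = y*z^3 - x*z^2 - 2*y*z + x
trace(b^2 a b a b) = trace(b)*trace(a b a b^2) - trace(a b a b)  (reduce the b square) = y^2*z^2 - x*y*z - y^2 - z^2 + 2
trace(b a^2 b^2 a b a) = trace(a)*trace(b^2 a b a b a) - trace(b^2 a b a b)  (reduce the a square) = x*y*z^3 - x^2*z^2 - y^2*z^2 - x*y*z + x^2 + y^2 + z^2 - 2
so trace(a^-1 b a^2 b^2 a b) = trace(b a^2 b^2 a b)*trace(a) - trace(b a^2 b^2 a b a)  (eliminate a^-1) = x^2*y^2*z^2 - 2*x^3*y*z - x*y^3*z - x*y*z^3 + x^4 + x^2*y^2 + x^2*z^2 + y^2*z^2 + 3*x*y*z - 4*x^2 - y^2 - z^2 + 2
reduce: trace(a^2 b^2 a b^-1 a^-1 b) = trace(a^-1 b a^2 b^2 a)*trace(b) - trace(a^-1 b a^2 b^2 a b)  (eliminate b^-1) = -x^2*y^2*z^2 + 2*x^3*y*z + 2*x*y^3*z + x*y*z^3 - x^4 - 2*x^2*y^2 - x^2*z^2 - y^4 - y^2*z^2 - 4*x*y*z + 4*x^2 + 4*y^2 + z^2 - 2
reduce: trace(b^-1 a^-1 b^-1 a^2 b^2 a) = trace(a^2 b^2 a b^-1 a^-1)*trace(b) - trace(a^2 b^2 a b^-1 a^-1 b)  (eliminate b^-1) = x^2*y^2*z^2 - 2*x^3*y*z - x*y^3*z - x*y*z^3 + x^4 + x^2*y^2 + x^2*z^2 + 5*x*y*z - 4*x^2 - y^2 - z^2 + 2

x^2*y^2*z^2 - 2*x^3*y*z - x*y^3*z - x*y*z^3 + x^4 + x^2*y^2 + x^2*z^2 + 5*x*y*z - 4*x^2 - y^2 - z^2 + 2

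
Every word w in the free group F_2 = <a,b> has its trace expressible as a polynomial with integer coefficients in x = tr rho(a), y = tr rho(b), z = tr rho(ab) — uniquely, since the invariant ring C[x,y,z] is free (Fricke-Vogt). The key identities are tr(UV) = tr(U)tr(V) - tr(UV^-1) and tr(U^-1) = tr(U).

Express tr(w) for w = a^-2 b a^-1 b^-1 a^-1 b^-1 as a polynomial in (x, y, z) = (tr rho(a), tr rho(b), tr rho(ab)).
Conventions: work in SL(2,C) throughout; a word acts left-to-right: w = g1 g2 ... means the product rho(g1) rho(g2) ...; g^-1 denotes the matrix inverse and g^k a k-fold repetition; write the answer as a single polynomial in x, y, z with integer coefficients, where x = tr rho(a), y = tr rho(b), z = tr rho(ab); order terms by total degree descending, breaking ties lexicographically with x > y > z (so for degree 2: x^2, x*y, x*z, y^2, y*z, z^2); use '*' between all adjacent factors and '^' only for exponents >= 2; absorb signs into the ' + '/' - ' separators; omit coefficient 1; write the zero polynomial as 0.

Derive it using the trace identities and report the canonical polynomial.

next, trace(a^-1) = trace(a) = x
next, trace(a^-2) = trace(a^-1) * trace(a) - trace(1)   [inverse elimination on a] = x^2 - 2
and trace(b a^-1) = trace(b) * trace(a) - trace(b a)   [inverse elimination on a] = x*y - z
trace(a^-2 b) = trace(b a^-1) * trace(a) - trace(b)   [inverse elimination on a] = x^2*y - x*z - y
trace(a^-1 b^-1 a^-1) = trace(a^-2) * trace(b) - trace(a^-2 b)   [inverse elimination on b] = x*z - y
trace(a b a b) = trace(b a) * trace(b a) - trace(1)   [split at a repeated b] = z^2 - 2
and trace(b^-1 a b a) = trace(a b a) * trace(b) - trace(a b a b)   [inverse elimination on b] = x*y*z - y^2 - z^2 + 2
trace(a b a^-1 b^-1) = trace(b^-1 a b) * trace(a) - trace(b^-1 a b a)   [inverse elimination on a] = -x*y*z + x^2 + y^2 + z^2 - 2
next, trace(b^-1 a b a^-1 b^-1) = trace(a b a^-1 b^-1) * trace(b) - trace(a b a^-1)   [inverse elimination on b] = -x*y^2*z + x^2*y + y^3 + y*z^2 - 3*y
next, trace(b^2 a) = trace(b) * trace(a b) - trace(a)   [square of b] = y*z - x
trace(b^2) = trace(b) * trace(b) - trace(1)   [square of b] = y^2 - 2
trace(b a^2 b) = trace(a) * trace(b^2 a) - trace(b^2)   [square of a] = x*y*z - x^2 - y^2 + 2
next, trace(b a^2 b a) = trace(a) * trace(b a b a) - trace(b a b)   [square of a] = x*z^2 - y*z - x
and trace(a b a^-1 b a) = trace(b a^2 b) * trace(a) - trace(b a^2 b a)   [inverse elimination on a] = x^2*y*z - x^3 - x*y^2 - x*z^2 + y*z + 3*x
next, trace(b a b a b) = trace(b) * trace(a b a b) - trace(a b a)   [square of b] = y*z^2 - x*z - y
trace(b a b a b a) = trace(a b) * trace(a b a b) - trace(a^-1 b^-1)   [split at a repeated a] = z^3 - 3*z
trace(a b a^-1 b a b) = trace(b a b a b) * trace(a) - trace(b a b a b a)   [inverse elimination on a] = x*y*z^2 - x^2*z - z^3 - x*y + 3*z
trace(a b^-1 a b a^-1 b) = trace(a b a^-1 b a) * trace(b) - trace(a b a^-1 b a b)   [inverse elimination on b] = x^2*y^2*z - x^3*y - x*y^3 - 2*x*y*z^2 + x^2*z + y^2*z + z^3 + 4*x*y - 3*z
trace(b^-1 a b a^-1 b^-1 a) = trace(a b^-1 a b a^-1) * trace(b) - trace(a b^-1 a b a^-1 b)   [inverse elimination on b] = -x^2*y^2*z + x^3*y + x*y^3 + 2*x*y*z^2 - x^2*z - y^2*z - z^3 - 3*x*y + 3*z
next, trace(b a^-1 b^-1 a^-1 b^-1 a) = trace(b^-1 a b a^-1 b^-1) * trace(a) - trace(b^-1 a b a^-1 b^-1 a)   [inverse elimination on a] = -x*y*z^2 + x^2*z + y^2*z + z^3 - 3*z
trace(a^-1 b a^-1 b^-1 a^-1 b^-1) = trace(b a^-1 b^-1 a^-1 b^-1) * trace(a) - trace(b a^-1 b^-1 a^-1 b^-1 a)   [inverse elimination on a] = x*y*z^2 - y^2*z - z^3 - x*y + 3*z
and trace(a^-2 b a^-1 b^-1 a^-1 b^-1) = trace(a^-1 b a^-1 b^-1 a^-1 b^-1) * trace(a) - trace(a^-1 b a^-1 b^-1 a^-1 b^-1 a)   [inverse elimination on a] = x^2*y*z^2 - x*y^2*z - x*z^3 - x^2*y + 2*x*z + y

x^2*y*z^2 - x*y^2*z - x*z^3 - x^2*y + 2*x*z + y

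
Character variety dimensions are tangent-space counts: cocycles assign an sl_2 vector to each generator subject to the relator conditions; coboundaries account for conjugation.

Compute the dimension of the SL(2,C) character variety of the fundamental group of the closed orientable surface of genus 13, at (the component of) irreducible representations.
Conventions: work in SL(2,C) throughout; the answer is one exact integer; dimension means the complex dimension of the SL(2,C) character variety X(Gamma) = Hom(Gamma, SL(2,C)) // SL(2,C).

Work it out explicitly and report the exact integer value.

72

Gamma = pi_1(Sigma_13) = < a_1, b_1, ..., a_13, b_13 | prod [a_i, b_i] > has 2g = 26 generators and 1 relator.
Unconstrained cocycle data is one sl_2 vector per generator (78 dimensions), cut by the relator condition d_2(z) = 0.
d_2 is surjective at irreducible rho (its cokernel H^2 is dual to H^0 = 0), so dim Z^1 = 78 - 3 = 75.
dim B^1 = 3 (coboundaries, injective at irreducible rho).
dim X = dim H^1 = 75 - 3 = 72.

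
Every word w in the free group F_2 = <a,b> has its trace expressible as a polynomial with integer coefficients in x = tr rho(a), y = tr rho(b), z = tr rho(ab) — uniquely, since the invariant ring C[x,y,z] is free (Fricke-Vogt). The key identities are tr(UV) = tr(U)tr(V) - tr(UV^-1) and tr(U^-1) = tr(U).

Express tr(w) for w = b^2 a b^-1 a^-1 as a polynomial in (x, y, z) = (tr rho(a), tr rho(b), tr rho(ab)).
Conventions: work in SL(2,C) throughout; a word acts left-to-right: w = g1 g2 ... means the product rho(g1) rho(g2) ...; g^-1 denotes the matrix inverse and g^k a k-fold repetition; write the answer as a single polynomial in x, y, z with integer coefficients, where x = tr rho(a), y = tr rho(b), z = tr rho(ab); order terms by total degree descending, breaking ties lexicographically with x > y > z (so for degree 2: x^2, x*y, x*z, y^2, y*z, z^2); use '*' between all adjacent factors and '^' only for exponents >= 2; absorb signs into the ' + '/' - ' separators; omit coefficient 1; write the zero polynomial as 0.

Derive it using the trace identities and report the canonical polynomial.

-x*y^2*z + x^2*y + y^3 + y*z^2 - 3*y

use: tr(b^2) = tr(b)*tr(b) - tr(1)  (reduce the b square) = y^2 - 2
tr(b a b) = tr(b)*tr(a b) - tr(a)  (reduce the b square) = y*z - x
use: tr(b^2 a b) = tr(b)*tr(b a b) - tr(b a)  (reduce the b square) = y^2*z - x*y - z
apply: tr(a b a b) = tr(b a)*tr(b a) - tr(1)  (split on b) = z^2 - 2
apply: tr(a b a) = tr(a)*tr(b a) - tr(b)  (reduce the a square) = x*z - y
use: tr(b^2 a b a) = tr(b)*tr(a b a b) - tr(a b a)  (reduce the b square) = y*z^2 - x*z - y
use: tr(a^-1 b^2 a b) = tr(b^2 a b)*tr(a) - tr(b^2 a b a)  (eliminate a^-1) = x*y^2*z - x^2*y - y*z^2 + y
tr(b^2 a b^-1 a^-1) = tr(a^-1 b^2 a)*tr(b) - tr(a^-1 b^2 a b)  (eliminate b^-1) = -x*y^2*z + x^2*y + y^3 + y*z^2 - 3*y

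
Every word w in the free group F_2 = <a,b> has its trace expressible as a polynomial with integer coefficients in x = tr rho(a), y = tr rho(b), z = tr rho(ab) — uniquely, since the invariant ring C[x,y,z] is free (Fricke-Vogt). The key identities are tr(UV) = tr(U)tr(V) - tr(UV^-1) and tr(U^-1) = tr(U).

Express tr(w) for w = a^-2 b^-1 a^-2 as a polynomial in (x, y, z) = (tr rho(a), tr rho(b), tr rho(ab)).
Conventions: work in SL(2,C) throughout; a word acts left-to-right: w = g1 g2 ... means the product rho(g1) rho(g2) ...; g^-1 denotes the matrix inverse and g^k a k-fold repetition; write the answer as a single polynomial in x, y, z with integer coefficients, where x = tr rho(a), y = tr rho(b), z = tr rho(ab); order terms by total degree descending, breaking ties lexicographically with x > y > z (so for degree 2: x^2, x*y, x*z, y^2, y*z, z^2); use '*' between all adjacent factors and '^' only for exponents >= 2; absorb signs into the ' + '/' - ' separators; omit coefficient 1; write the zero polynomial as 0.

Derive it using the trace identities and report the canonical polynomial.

x^3*z - x^2*y - 2*x*z + y

so trace(a^-1) = trace(a) = x
trace(a^-2) = trace(a^-1) * trace(a) - trace(1)   [inverse elimination on a] = x^2 - 2
trace(a^-3) = trace(a^-2) * trace(a) - trace(a^-1)   [inverse elimination on a] = x^3 - 3*x
reduce: trace(a^-4) = trace(a^-3) * trace(a) - trace(a^-2)   [inverse elimination on a] = x^4 - 4*x^2 + 2
reduce: trace(b a^-1) = trace(b) * trace(a) - trace(b a)   [inverse elimination on a] = x*y - z
trace(a^-1 b a^-1) = trace(b a^-1) * trace(a) - trace(b)   [inverse elimination on a] = x^2*y - x*z - y
trace(a^-2 b a^-1) = trace(a^-1 b a^-1) * trace(a) - trace(a^-1 b)   [inverse elimination on a] = x^3*y - x^2*z - 2*x*y + z
trace(a^-4 b) = trace(a^-2 b a^-1) * trace(a) - trace(a^-2 b)   [inverse elimination on a] = x^4*y - x^3*z - 3*x^2*y + 2*x*z + y
reduce: trace(a^-2 b^-1 a^-2) = trace(a^-4) * trace(b) - trace(a^-4 b)   [inverse elimination on b] = x^3*z - x^2*y - 2*x*z + y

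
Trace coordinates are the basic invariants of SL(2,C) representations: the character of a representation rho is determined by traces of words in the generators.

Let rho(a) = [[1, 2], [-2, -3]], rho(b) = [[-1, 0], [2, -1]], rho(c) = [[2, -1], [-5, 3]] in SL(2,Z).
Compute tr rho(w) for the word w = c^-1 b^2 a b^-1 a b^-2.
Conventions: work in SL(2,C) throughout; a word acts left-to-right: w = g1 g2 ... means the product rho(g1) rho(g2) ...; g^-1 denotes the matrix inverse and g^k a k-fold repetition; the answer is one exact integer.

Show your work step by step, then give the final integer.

73

rho(c^-1) = [[3, 1], [5, 2]]
... * rho(b) = [[-1, 0], [2, -1]]  ->  [[-1, -1], [-1, -2]]
... * rho(b) = [[-1, 0], [2, -1]]  ->  [[-1, 1], [-3, 2]]
... * rho(a) = [[1, 2], [-2, -3]]  ->  [[-3, -5], [-7, -12]]
... * rho(b^-1) = [[-1, 0], [-2, -1]]  ->  [[13, 5], [31, 12]]
... * rho(a) = [[1, 2], [-2, -3]]  ->  [[3, 11], [7, 26]]
... * rho(b^-1) = [[-1, 0], [-2, -1]]  ->  [[-25, -11], [-59, -26]]
... * rho(b^-1) = [[-1, 0], [-2, -1]]  ->  [[47, 11], [111, 26]]
tr = 47 + 26 = 73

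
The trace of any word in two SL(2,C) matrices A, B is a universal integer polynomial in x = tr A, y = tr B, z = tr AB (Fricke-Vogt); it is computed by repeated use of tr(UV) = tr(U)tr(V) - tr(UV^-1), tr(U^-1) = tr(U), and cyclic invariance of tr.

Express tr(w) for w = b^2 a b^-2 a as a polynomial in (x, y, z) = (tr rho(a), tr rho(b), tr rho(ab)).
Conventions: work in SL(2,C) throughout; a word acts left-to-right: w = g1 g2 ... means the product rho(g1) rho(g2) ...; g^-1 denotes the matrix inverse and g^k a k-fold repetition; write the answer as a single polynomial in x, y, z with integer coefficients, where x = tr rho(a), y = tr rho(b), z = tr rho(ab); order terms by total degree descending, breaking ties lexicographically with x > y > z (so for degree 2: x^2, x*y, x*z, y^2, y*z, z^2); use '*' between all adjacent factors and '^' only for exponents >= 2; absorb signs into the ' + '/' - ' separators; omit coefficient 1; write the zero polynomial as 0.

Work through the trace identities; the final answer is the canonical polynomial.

and trace(a^2 b) = trace(a) * trace(b a) - trace(b)  (reduce the a square) = x*z - y
next, trace(a^2) = trace(a) * trace(a) - trace(1)  (reduce the a square) = x^2 - 2
next, trace(a b^2 a) = trace(b) * trace(a^2 b) - trace(a^2)  (reduce the b square) = x*y*z - x^2 - y^2 + 2
and trace(a b a b) = trace(b a) * trace(b a) - trace(1)  (split on b) = z^2 - 2
trace(a b^2 a b) = trace(b) * trace(a b a b) - trace(a b a)  (reduce the b square) = y*z^2 - x*z - y
and trace(b^-1 a b^2 a) = trace(a b^2 a) * trace(b) - trace(a b^2 a b)  (eliminate b^-1) = x*y^2*z - x^2*y - y^3 - y*z^2 + x*z + 3*y
and trace(b^2 a b^-2 a) = trace(b^-1 a b^2 a) * trace(b) - trace(b^-1 a b^2 a b)  (eliminate b^-1) = x*y^3*z - x^2*y^2 - y^4 - y^2*z^2 + x^2 + 4*y^2 - 2

x*y^3*z - x^2*y^2 - y^4 - y^2*z^2 + x^2 + 4*y^2 - 2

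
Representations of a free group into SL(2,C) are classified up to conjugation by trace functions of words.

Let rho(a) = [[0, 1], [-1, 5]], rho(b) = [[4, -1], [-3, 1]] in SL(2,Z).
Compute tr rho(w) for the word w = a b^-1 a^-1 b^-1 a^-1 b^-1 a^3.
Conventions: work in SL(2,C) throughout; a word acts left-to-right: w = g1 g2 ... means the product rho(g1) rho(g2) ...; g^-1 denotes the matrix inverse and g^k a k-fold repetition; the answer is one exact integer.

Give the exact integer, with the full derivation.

11705

rho(a) = [[0, 1], [-1, 5]]
... * rho(b^-1) = [[1, 1], [3, 4]]  ->  [[3, 4], [14, 19]]
... * rho(a^-1) = [[5, -1], [1, 0]]  ->  [[19, -3], [89, -14]]
... * rho(b^-1) = [[1, 1], [3, 4]]  ->  [[10, 7], [47, 33]]
... * rho(a^-1) = [[5, -1], [1, 0]]  ->  [[57, -10], [268, -47]]
... * rho(b^-1) = [[1, 1], [3, 4]]  ->  [[27, 17], [127, 80]]
... * rho(a) = [[0, 1], [-1, 5]]  ->  [[-17, 112], [-80, 527]]
... * rho(a) = [[0, 1], [-1, 5]]  ->  [[-112, 543], [-527, 2555]]
... * rho(a) = [[0, 1], [-1, 5]]  ->  [[-543, 2603], [-2555, 12248]]
tr = -543 + 12248 = 11705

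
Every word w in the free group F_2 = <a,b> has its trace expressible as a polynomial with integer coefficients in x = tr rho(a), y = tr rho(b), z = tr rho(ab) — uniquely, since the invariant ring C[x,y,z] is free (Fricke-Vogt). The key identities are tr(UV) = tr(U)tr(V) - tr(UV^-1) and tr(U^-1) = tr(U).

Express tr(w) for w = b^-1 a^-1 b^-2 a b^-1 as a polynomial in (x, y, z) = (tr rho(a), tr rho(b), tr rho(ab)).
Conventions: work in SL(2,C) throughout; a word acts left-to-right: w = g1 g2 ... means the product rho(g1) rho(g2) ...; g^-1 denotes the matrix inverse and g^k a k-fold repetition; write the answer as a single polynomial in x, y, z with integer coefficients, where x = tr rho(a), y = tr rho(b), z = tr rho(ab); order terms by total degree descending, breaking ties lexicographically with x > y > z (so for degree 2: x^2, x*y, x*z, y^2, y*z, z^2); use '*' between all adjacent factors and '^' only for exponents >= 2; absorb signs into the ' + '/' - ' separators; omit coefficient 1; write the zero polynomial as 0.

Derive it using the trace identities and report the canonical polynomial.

reduce: trace(a b^-1) = trace(a) trace(b) - trace(a b) = x*y - z
so trace(a b^-2) = trace(a b^-1) trace(b) - trace(a) = x*y^2 - y*z - x
trace(b^-2 a b^-1) = trace(a b^-2) trace(b) - trace(a b^-1) = x*y^3 - y^2*z - 2*x*y + z
trace(a^2) = trace(a) trace(a) - trace(1) = x^2 - 2
trace(a^2 b) = trace(a) trace(b a) - trace(b) = x*z - y
so trace(a b^-1 a) = trace(a^2) trace(b) - trace(a^2 b) = x^2*y - x*z - y
trace(a b a b) = trace(a b) trace(a b) - trace(1)   [split at repeated a] = z^2 - 2
so trace(a b^-1 a b) = trace(a b a) trace(b) - trace(a b a b) = x*y*z - y^2 - z^2 + 2
reduce: trace(b^-1 a b^-1 a) = trace(a b^-1 a) trace(b) - trace(a b^-1 a b) = x^2*y^2 - 2*x*y*z + z^2 - 2
so trace(b^-2 a b^-1 a) = trace(b^-1 a b^-1 a) trace(b) - trace(b^-1 a b^-1 a b) = x^2*y^3 - 2*x*y^2*z - x^2*y + y*z^2 + x*z - y
reduce: trace(a^-1 b^-2 a b^-1) = trace(b^-2 a b^-1) trace(a) - trace(b^-2 a b^-1 a) = x*y^2*z - x^2*y - y*z^2 + y
so trace(b^-2) = trace(b^-1) trace(b) - trace(1) = y^2 - 2
so trace(b^-1 a^-1 b^-2 a b^-1) = trace(a^-1 b^-2 a b^-1) trace(b) - trace(a^-1 b^-2 a) = x*y^3*z - x^2*y^2 - y^2*z^2 + 2

x*y^3*z - x^2*y^2 - y^2*z^2 + 2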